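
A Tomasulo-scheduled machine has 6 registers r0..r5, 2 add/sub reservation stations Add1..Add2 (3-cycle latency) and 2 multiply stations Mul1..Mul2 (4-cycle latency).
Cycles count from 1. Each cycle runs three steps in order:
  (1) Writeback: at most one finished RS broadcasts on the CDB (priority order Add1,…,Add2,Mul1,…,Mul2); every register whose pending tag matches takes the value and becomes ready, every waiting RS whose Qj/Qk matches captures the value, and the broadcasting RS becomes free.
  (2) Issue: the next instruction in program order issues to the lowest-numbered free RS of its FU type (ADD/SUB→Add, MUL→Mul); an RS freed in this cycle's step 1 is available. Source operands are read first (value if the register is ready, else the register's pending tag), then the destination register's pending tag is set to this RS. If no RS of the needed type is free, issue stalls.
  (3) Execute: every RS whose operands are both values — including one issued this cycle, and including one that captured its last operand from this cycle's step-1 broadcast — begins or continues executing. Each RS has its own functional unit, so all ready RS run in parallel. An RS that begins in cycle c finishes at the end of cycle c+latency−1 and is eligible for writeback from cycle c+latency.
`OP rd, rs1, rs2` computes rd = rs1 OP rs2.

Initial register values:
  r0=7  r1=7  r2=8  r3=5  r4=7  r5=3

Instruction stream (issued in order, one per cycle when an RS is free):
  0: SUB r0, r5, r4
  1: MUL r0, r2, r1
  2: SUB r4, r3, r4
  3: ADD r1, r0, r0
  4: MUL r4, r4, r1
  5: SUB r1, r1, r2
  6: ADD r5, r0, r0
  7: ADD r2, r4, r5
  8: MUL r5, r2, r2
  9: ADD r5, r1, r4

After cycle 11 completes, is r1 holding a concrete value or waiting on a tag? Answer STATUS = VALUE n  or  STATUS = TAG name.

STATUS = TAG Add2

  c1: issue SUB r0<-Add1  regs: r0:Add1,r1:7,r2:8,r3:5,r4:7,r5:3
  c2: issue MUL r0<-Mul1  regs: r0:Mul1,r1:7,r2:8,r3:5,r4:7,r5:3
  c3: issue SUB r4<-Add2  regs: r0:Mul1,r1:7,r2:8,r3:5,r4:Add2,r5:3
  c4: CDB Add1=-4; issue ADD r1<-Add1  regs: r0:Mul1,r1:Add1,r2:8,r3:5,r4:Add2,r5:3
  c5: issue MUL r4<-Mul2  regs: r0:Mul1,r1:Add1,r2:8,r3:5,r4:Mul2,r5:3
  c6: CDB Add2=-2; issue SUB r1<-Add2  regs: r0:Mul1,r1:Add2,r2:8,r3:5,r4:Mul2,r5:3
  c7: CDB Mul1=56; stall  regs: r0:56,r1:Add2,r2:8,r3:5,r4:Mul2,r5:3
  c8: stall  regs: r0:56,r1:Add2,r2:8,r3:5,r4:Mul2,r5:3
  c9: stall  regs: r0:56,r1:Add2,r2:8,r3:5,r4:Mul2,r5:3
  c10: CDB Add1=112; issue ADD r5<-Add1  regs: r0:56,r1:Add2,r2:8,r3:5,r4:Mul2,r5:Add1
  c11: stall  regs: r0:56,r1:Add2,r2:8,r3:5,r4:Mul2,r5:Add1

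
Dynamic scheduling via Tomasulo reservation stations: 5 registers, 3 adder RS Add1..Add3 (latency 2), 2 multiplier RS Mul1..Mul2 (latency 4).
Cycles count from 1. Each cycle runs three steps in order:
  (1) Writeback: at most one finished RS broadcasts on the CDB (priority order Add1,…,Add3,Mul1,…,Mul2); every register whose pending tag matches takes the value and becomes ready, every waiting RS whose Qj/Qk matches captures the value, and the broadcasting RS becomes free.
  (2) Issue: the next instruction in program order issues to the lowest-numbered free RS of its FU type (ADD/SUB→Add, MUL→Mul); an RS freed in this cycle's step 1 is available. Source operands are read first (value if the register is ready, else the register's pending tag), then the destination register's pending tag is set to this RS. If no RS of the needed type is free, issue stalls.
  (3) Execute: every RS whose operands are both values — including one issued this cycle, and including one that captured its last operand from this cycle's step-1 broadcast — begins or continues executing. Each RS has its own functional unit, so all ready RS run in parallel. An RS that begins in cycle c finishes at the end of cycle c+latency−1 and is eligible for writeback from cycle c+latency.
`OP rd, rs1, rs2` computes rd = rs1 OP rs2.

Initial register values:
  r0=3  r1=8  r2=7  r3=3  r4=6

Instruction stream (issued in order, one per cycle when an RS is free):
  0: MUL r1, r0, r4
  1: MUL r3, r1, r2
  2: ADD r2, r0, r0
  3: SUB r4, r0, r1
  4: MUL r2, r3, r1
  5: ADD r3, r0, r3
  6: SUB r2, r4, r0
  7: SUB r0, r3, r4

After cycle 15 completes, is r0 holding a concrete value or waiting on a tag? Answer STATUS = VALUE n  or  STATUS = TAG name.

STATUS = VALUE 144

cycle 1: issue MUL r1<-Mul1 // r0:3,r1:Mul1,r2:7,r3:3,r4:6
cycle 2: issue MUL r3<-Mul2 // r0:3,r1:Mul1,r2:7,r3:Mul2,r4:6
cycle 3: issue ADD r2<-Add1 // r0:3,r1:Mul1,r2:Add1,r3:Mul2,r4:6
cycle 4: issue SUB r4<-Add2 // r0:3,r1:Mul1,r2:Add1,r3:Mul2,r4:Add2
cycle 5: CDB Add1=6; stall // r0:3,r1:Mul1,r2:6,r3:Mul2,r4:Add2
cycle 6: CDB Mul1=18; issue MUL r2<-Mul1 // r0:3,r1:18,r2:Mul1,r3:Mul2,r4:Add2
cycle 7: issue ADD r3<-Add1 // r0:3,r1:18,r2:Mul1,r3:Add1,r4:Add2
cycle 8: CDB Add2=-15; issue SUB r2<-Add2 // r0:3,r1:18,r2:Add2,r3:Add1,r4:-15
cycle 9: issue SUB r0<-Add3 // r0:Add3,r1:18,r2:Add2,r3:Add1,r4:-15
cycle 10: CDB Add2=-18 // r0:Add3,r1:18,r2:-18,r3:Add1,r4:-15
cycle 11: CDB Mul2=126 // r0:Add3,r1:18,r2:-18,r3:Add1,r4:-15
cycle 12: - // r0:Add3,r1:18,r2:-18,r3:Add1,r4:-15
cycle 13: CDB Add1=129 // r0:Add3,r1:18,r2:-18,r3:129,r4:-15
cycle 14: - // r0:Add3,r1:18,r2:-18,r3:129,r4:-15
cycle 15: CDB Add3=144 // r0:144,r1:18,r2:-18,r3:129,r4:-15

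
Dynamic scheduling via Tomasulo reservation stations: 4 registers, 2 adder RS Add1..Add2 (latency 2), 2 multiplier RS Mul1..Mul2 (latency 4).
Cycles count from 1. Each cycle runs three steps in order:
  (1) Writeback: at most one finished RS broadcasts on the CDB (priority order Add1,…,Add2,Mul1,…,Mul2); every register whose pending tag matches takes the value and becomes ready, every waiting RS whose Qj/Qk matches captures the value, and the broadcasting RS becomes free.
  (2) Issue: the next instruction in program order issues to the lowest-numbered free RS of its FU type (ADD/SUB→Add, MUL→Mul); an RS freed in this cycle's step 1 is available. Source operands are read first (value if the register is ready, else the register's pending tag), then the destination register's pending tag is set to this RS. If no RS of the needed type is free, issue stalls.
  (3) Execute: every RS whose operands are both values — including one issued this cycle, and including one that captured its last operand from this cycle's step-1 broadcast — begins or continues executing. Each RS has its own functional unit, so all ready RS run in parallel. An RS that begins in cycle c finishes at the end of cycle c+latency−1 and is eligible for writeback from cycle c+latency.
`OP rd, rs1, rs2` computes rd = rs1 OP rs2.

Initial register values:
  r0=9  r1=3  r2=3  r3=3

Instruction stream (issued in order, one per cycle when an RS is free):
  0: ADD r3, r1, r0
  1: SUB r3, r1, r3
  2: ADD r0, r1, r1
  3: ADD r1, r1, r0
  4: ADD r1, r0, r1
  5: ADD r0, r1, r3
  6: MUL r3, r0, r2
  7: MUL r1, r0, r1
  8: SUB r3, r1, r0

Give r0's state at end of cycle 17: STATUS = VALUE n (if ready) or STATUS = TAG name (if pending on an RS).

STATUS = VALUE 6

  c1: issue ADD r3<-Add1  regs: r0:9,r1:3,r2:3,r3:Add1
  c2: issue SUB r3<-Add2  regs: r0:9,r1:3,r2:3,r3:Add2
  c3: CDB Add1=12; issue ADD r0<-Add1  regs: r0:Add1,r1:3,r2:3,r3:Add2
  c4: stall  regs: r0:Add1,r1:3,r2:3,r3:Add2
  c5: CDB Add1=6; issue ADD r1<-Add1  regs: r0:6,r1:Add1,r2:3,r3:Add2
  c6: CDB Add2=-9; issue ADD r1<-Add2  regs: r0:6,r1:Add2,r2:3,r3:-9
  c7: CDB Add1=9; issue ADD r0<-Add1  regs: r0:Add1,r1:Add2,r2:3,r3:-9
  c8: issue MUL r3<-Mul1  regs: r0:Add1,r1:Add2,r2:3,r3:Mul1
  c9: CDB Add2=15; issue MUL r1<-Mul2  regs: r0:Add1,r1:Mul2,r2:3,r3:Mul1
  c10: issue SUB r3<-Add2  regs: r0:Add1,r1:Mul2,r2:3,r3:Add2
  c11: CDB Add1=6  regs: r0:6,r1:Mul2,r2:3,r3:Add2
  c12: -  regs: r0:6,r1:Mul2,r2:3,r3:Add2
  c13: -  regs: r0:6,r1:Mul2,r2:3,r3:Add2
  c14: -  regs: r0:6,r1:Mul2,r2:3,r3:Add2
  c15: CDB Mul1=18  regs: r0:6,r1:Mul2,r2:3,r3:Add2
  c16: CDB Mul2=90  regs: r0:6,r1:90,r2:3,r3:Add2
  c17: -  regs: r0:6,r1:90,r2:3,r3:Add2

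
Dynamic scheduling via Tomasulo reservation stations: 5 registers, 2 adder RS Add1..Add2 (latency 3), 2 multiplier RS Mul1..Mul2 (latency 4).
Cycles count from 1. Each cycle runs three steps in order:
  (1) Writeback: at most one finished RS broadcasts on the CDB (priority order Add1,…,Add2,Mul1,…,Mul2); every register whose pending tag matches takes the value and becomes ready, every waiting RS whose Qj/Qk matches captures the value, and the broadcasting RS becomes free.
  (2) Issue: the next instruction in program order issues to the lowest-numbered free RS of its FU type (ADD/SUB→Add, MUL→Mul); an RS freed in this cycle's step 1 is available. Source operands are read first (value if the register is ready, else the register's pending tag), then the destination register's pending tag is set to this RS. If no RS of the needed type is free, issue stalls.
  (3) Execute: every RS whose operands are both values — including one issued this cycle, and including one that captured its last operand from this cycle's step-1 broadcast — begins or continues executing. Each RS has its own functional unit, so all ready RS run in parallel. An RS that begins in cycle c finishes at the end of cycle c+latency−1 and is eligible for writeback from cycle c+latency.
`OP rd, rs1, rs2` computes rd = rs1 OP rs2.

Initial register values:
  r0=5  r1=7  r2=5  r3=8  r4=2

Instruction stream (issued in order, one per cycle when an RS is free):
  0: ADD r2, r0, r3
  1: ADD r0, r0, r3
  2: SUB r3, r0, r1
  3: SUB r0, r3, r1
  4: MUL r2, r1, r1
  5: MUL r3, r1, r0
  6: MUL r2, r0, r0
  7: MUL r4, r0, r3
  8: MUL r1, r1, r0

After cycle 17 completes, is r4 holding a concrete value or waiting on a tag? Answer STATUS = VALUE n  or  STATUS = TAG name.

cycle 1: issue ADD r2<-Add1 // r0:5,r1:7,r2:Add1,r3:8,r4:2
cycle 2: issue ADD r0<-Add2 // r0:Add2,r1:7,r2:Add1,r3:8,r4:2
cycle 3: stall // r0:Add2,r1:7,r2:Add1,r3:8,r4:2
cycle 4: CDB Add1=13; issue SUB r3<-Add1 // r0:Add2,r1:7,r2:13,r3:Add1,r4:2
cycle 5: CDB Add2=13; issue SUB r0<-Add2 // r0:Add2,r1:7,r2:13,r3:Add1,r4:2
cycle 6: issue MUL r2<-Mul1 // r0:Add2,r1:7,r2:Mul1,r3:Add1,r4:2
cycle 7: issue MUL r3<-Mul2 // r0:Add2,r1:7,r2:Mul1,r3:Mul2,r4:2
cycle 8: CDB Add1=6; stall // r0:Add2,r1:7,r2:Mul1,r3:Mul2,r4:2
cycle 9: stall // r0:Add2,r1:7,r2:Mul1,r3:Mul2,r4:2
cycle 10: CDB Mul1=49; issue MUL r2<-Mul1 // r0:Add2,r1:7,r2:Mul1,r3:Mul2,r4:2
cycle 11: CDB Add2=-1; stall // r0:-1,r1:7,r2:Mul1,r3:Mul2,r4:2
cycle 12: stall // r0:-1,r1:7,r2:Mul1,r3:Mul2,r4:2
cycle 13: stall // r0:-1,r1:7,r2:Mul1,r3:Mul2,r4:2
cycle 14: stall // r0:-1,r1:7,r2:Mul1,r3:Mul2,r4:2
cycle 15: CDB Mul1=1; issue MUL r4<-Mul1 // r0:-1,r1:7,r2:1,r3:Mul2,r4:Mul1
cycle 16: CDB Mul2=-7; issue MUL r1<-Mul2 // r0:-1,r1:Mul2,r2:1,r3:-7,r4:Mul1
cycle 17: - // r0:-1,r1:Mul2,r2:1,r3:-7,r4:Mul1

STATUS = TAG Mul1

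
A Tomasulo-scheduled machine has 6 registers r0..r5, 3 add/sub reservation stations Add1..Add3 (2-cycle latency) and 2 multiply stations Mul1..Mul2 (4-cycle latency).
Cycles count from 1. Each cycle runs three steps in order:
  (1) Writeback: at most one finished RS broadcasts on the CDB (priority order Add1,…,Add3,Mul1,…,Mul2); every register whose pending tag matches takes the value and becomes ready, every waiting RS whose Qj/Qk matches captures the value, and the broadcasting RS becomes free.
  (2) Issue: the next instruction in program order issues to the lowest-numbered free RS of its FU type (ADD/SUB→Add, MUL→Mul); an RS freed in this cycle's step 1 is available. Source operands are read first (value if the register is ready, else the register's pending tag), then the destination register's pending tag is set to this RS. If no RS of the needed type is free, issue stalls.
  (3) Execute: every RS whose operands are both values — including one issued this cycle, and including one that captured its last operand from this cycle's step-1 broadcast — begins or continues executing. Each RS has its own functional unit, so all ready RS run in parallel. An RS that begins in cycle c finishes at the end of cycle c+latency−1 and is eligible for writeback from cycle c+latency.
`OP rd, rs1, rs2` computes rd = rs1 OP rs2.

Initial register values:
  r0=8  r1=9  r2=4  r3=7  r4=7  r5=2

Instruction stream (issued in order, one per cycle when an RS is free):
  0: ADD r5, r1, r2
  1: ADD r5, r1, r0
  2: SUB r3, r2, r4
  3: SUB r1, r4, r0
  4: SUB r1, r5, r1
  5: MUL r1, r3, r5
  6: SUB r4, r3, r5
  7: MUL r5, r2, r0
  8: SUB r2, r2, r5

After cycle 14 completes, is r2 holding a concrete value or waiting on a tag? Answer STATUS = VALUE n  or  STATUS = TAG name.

STATUS = VALUE -28

  c1: issue ADD r5<-Add1  regs: r0:8,r1:9,r2:4,r3:7,r4:7,r5:Add1
  c2: issue ADD r5<-Add2  regs: r0:8,r1:9,r2:4,r3:7,r4:7,r5:Add2
  c3: CDB Add1=13; issue SUB r3<-Add1  regs: r0:8,r1:9,r2:4,r3:Add1,r4:7,r5:Add2
  c4: CDB Add2=17; issue SUB r1<-Add2  regs: r0:8,r1:Add2,r2:4,r3:Add1,r4:7,r5:17
  c5: CDB Add1=-3; issue SUB r1<-Add1  regs: r0:8,r1:Add1,r2:4,r3:-3,r4:7,r5:17
  c6: CDB Add2=-1; issue MUL r1<-Mul1  regs: r0:8,r1:Mul1,r2:4,r3:-3,r4:7,r5:17
  c7: issue SUB r4<-Add2  regs: r0:8,r1:Mul1,r2:4,r3:-3,r4:Add2,r5:17
  c8: CDB Add1=18; issue MUL r5<-Mul2  regs: r0:8,r1:Mul1,r2:4,r3:-3,r4:Add2,r5:Mul2
  c9: CDB Add2=-20; issue SUB r2<-Add1  regs: r0:8,r1:Mul1,r2:Add1,r3:-3,r4:-20,r5:Mul2
  c10: CDB Mul1=-51  regs: r0:8,r1:-51,r2:Add1,r3:-3,r4:-20,r5:Mul2
  c11: -  regs: r0:8,r1:-51,r2:Add1,r3:-3,r4:-20,r5:Mul2
  c12: CDB Mul2=32  regs: r0:8,r1:-51,r2:Add1,r3:-3,r4:-20,r5:32
  c13: -  regs: r0:8,r1:-51,r2:Add1,r3:-3,r4:-20,r5:32
  c14: CDB Add1=-28  regs: r0:8,r1:-51,r2:-28,r3:-3,r4:-20,r5:32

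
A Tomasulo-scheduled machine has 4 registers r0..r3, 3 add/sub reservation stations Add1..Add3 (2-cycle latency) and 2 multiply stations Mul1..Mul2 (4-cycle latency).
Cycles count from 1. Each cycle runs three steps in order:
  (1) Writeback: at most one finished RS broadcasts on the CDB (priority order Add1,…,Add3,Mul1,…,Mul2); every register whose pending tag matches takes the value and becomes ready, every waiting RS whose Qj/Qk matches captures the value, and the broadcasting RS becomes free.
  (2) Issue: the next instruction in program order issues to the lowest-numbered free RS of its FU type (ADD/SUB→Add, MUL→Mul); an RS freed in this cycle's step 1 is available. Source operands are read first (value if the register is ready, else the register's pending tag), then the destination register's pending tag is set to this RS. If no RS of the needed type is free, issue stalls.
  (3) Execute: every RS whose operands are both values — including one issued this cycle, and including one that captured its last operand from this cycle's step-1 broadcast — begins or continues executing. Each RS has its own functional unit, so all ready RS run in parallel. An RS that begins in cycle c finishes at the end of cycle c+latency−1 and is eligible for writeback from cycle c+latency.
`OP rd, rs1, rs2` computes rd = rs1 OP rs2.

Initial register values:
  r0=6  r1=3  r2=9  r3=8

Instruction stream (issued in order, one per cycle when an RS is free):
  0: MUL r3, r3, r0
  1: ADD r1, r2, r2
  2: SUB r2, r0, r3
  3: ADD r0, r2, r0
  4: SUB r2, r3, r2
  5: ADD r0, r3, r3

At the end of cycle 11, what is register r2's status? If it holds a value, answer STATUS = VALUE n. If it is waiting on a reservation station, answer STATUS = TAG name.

STATUS = VALUE 90

c1: issue MUL r3<-Mul1 | r0:6,r1:3,r2:9,r3:Mul1
c2: issue ADD r1<-Add1 | r0:6,r1:Add1,r2:9,r3:Mul1
c3: issue SUB r2<-Add2 | r0:6,r1:Add1,r2:Add2,r3:Mul1
c4: CDB Add1=18; issue ADD r0<-Add1 | r0:Add1,r1:18,r2:Add2,r3:Mul1
c5: CDB Mul1=48; issue SUB r2<-Add3 | r0:Add1,r1:18,r2:Add3,r3:48
c6: stall | r0:Add1,r1:18,r2:Add3,r3:48
c7: CDB Add2=-42; issue ADD r0<-Add2 | r0:Add2,r1:18,r2:Add3,r3:48
c8: - | r0:Add2,r1:18,r2:Add3,r3:48
c9: CDB Add1=-36 | r0:Add2,r1:18,r2:Add3,r3:48
c10: CDB Add2=96 | r0:96,r1:18,r2:Add3,r3:48
c11: CDB Add3=90 | r0:96,r1:18,r2:90,r3:48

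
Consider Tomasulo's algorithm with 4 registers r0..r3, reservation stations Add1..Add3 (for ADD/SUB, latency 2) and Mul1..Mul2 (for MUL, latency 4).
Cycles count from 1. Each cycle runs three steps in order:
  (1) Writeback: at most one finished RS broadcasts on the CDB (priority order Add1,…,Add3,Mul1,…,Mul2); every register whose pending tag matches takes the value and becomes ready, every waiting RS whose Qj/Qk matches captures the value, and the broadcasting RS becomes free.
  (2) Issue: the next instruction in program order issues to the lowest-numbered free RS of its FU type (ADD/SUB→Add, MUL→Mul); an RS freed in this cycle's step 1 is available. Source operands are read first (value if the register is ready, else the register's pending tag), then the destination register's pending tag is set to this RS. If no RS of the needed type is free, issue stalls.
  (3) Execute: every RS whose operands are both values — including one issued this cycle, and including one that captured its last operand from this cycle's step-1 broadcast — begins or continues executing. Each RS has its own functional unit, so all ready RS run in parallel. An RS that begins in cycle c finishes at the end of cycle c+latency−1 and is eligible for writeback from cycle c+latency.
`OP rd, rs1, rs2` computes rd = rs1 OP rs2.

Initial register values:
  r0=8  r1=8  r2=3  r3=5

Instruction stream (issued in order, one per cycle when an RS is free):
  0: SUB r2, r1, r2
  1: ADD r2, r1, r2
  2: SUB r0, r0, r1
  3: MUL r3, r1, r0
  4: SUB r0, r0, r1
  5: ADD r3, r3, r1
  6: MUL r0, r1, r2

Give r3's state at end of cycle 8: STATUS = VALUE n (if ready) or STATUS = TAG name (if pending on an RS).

c1: issue SUB r2<-Add1 | r0:8,r1:8,r2:Add1,r3:5
c2: issue ADD r2<-Add2 | r0:8,r1:8,r2:Add2,r3:5
c3: CDB Add1=5; issue SUB r0<-Add1 | r0:Add1,r1:8,r2:Add2,r3:5
c4: issue MUL r3<-Mul1 | r0:Add1,r1:8,r2:Add2,r3:Mul1
c5: CDB Add1=0; issue SUB r0<-Add1 | r0:Add1,r1:8,r2:Add2,r3:Mul1
c6: CDB Add2=13; issue ADD r3<-Add2 | r0:Add1,r1:8,r2:13,r3:Add2
c7: CDB Add1=-8; issue MUL r0<-Mul2 | r0:Mul2,r1:8,r2:13,r3:Add2
c8: - | r0:Mul2,r1:8,r2:13,r3:Add2

STATUS = TAG Add2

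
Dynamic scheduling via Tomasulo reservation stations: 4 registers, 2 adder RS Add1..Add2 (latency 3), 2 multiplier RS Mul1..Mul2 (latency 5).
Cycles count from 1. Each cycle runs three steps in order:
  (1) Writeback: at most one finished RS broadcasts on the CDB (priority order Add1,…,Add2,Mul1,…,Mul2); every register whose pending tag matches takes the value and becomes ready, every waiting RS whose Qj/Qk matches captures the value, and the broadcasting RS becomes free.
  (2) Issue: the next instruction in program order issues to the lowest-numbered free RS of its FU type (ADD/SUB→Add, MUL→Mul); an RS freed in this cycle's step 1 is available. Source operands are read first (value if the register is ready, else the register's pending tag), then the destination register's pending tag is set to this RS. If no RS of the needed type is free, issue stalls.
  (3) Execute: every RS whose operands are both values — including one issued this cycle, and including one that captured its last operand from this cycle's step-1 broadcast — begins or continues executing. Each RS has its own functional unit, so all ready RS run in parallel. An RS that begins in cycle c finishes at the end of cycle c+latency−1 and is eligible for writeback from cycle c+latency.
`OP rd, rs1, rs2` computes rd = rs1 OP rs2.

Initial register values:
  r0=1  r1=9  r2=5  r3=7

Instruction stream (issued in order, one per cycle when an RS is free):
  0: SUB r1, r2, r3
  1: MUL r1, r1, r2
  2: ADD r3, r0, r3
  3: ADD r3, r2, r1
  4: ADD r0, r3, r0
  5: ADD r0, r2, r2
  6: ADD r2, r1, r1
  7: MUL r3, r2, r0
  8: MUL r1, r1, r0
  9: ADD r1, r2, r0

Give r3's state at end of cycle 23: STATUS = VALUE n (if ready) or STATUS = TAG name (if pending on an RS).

  c1: issue SUB r1<-Add1  regs: r0:1,r1:Add1,r2:5,r3:7
  c2: issue MUL r1<-Mul1  regs: r0:1,r1:Mul1,r2:5,r3:7
  c3: issue ADD r3<-Add2  regs: r0:1,r1:Mul1,r2:5,r3:Add2
  c4: CDB Add1=-2; issue ADD r3<-Add1  regs: r0:1,r1:Mul1,r2:5,r3:Add1
  c5: stall  regs: r0:1,r1:Mul1,r2:5,r3:Add1
  c6: CDB Add2=8; issue ADD r0<-Add2  regs: r0:Add2,r1:Mul1,r2:5,r3:Add1
  c7: stall  regs: r0:Add2,r1:Mul1,r2:5,r3:Add1
  c8: stall  regs: r0:Add2,r1:Mul1,r2:5,r3:Add1
  c9: CDB Mul1=-10; stall  regs: r0:Add2,r1:-10,r2:5,r3:Add1
  c10: stall  regs: r0:Add2,r1:-10,r2:5,r3:Add1
  c11: stall  regs: r0:Add2,r1:-10,r2:5,r3:Add1
  c12: CDB Add1=-5; issue ADD r0<-Add1  regs: r0:Add1,r1:-10,r2:5,r3:-5
  c13: stall  regs: r0:Add1,r1:-10,r2:5,r3:-5
  c14: stall  regs: r0:Add1,r1:-10,r2:5,r3:-5
  c15: CDB Add1=10; issue ADD r2<-Add1  regs: r0:10,r1:-10,r2:Add1,r3:-5
  c16: CDB Add2=-4; issue MUL r3<-Mul1  regs: r0:10,r1:-10,r2:Add1,r3:Mul1
  c17: issue MUL r1<-Mul2  regs: r0:10,r1:Mul2,r2:Add1,r3:Mul1
  c18: CDB Add1=-20; issue ADD r1<-Add1  regs: r0:10,r1:Add1,r2:-20,r3:Mul1
  c19: -  regs: r0:10,r1:Add1,r2:-20,r3:Mul1
  c20: -  regs: r0:10,r1:Add1,r2:-20,r3:Mul1
  c21: CDB Add1=-10  regs: r0:10,r1:-10,r2:-20,r3:Mul1
  c22: CDB Mul2=-100  regs: r0:10,r1:-10,r2:-20,r3:Mul1
  c23: CDB Mul1=-200  regs: r0:10,r1:-10,r2:-20,r3:-200

STATUS = VALUE -200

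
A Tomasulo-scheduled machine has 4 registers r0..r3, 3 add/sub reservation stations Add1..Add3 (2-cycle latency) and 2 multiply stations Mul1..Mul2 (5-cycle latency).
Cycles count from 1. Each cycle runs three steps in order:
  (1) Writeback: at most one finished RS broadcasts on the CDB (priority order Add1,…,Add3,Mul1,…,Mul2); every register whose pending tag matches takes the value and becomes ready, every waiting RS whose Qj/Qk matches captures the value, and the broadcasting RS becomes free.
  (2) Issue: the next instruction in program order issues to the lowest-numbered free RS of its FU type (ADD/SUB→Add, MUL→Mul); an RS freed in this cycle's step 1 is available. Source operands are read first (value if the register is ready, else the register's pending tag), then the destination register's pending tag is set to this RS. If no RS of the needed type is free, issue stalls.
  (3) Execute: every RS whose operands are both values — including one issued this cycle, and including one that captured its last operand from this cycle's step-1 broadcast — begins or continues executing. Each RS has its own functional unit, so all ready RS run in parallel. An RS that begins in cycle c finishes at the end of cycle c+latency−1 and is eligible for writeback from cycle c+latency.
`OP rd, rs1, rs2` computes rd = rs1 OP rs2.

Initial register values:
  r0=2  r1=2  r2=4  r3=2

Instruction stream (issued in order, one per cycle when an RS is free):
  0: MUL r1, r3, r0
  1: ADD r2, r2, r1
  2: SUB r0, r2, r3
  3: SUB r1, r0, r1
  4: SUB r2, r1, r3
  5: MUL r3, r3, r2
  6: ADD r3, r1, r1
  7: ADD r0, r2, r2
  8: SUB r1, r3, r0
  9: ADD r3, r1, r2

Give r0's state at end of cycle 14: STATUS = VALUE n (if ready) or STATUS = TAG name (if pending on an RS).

cycle 1: issue MUL r1<-Mul1 // r0:2,r1:Mul1,r2:4,r3:2
cycle 2: issue ADD r2<-Add1 // r0:2,r1:Mul1,r2:Add1,r3:2
cycle 3: issue SUB r0<-Add2 // r0:Add2,r1:Mul1,r2:Add1,r3:2
cycle 4: issue SUB r1<-Add3 // r0:Add2,r1:Add3,r2:Add1,r3:2
cycle 5: stall // r0:Add2,r1:Add3,r2:Add1,r3:2
cycle 6: CDB Mul1=4; stall // r0:Add2,r1:Add3,r2:Add1,r3:2
cycle 7: stall // r0:Add2,r1:Add3,r2:Add1,r3:2
cycle 8: CDB Add1=8; issue SUB r2<-Add1 // r0:Add2,r1:Add3,r2:Add1,r3:2
cycle 9: issue MUL r3<-Mul1 // r0:Add2,r1:Add3,r2:Add1,r3:Mul1
cycle 10: CDB Add2=6; issue ADD r3<-Add2 // r0:6,r1:Add3,r2:Add1,r3:Add2
cycle 11: stall // r0:6,r1:Add3,r2:Add1,r3:Add2
cycle 12: CDB Add3=2; issue ADD r0<-Add3 // r0:Add3,r1:2,r2:Add1,r3:Add2
cycle 13: stall // r0:Add3,r1:2,r2:Add1,r3:Add2
cycle 14: CDB Add1=0; issue SUB r1<-Add1 // r0:Add3,r1:Add1,r2:0,r3:Add2

STATUS = TAG Add3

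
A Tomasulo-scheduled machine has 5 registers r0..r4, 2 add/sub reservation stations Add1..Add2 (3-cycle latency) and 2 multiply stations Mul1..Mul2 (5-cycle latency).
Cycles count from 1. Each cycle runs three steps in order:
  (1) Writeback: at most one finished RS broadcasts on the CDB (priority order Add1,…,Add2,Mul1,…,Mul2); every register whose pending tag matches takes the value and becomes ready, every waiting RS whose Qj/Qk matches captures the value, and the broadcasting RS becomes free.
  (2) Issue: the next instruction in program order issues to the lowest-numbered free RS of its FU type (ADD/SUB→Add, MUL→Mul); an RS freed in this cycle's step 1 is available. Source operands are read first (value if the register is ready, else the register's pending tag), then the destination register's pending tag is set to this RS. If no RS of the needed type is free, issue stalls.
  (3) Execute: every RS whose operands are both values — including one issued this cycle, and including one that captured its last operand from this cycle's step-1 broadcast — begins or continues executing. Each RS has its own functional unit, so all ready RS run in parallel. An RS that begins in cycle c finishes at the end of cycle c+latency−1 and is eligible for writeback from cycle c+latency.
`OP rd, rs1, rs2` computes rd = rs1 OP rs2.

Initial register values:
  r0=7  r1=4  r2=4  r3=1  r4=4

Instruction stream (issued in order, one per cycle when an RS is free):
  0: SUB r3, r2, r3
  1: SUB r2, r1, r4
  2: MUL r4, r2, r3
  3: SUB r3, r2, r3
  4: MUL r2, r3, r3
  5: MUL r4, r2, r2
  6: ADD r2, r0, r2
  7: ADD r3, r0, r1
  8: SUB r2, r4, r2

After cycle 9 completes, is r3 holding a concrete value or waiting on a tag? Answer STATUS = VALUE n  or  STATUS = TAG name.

STATUS = VALUE -3

cycle 1: issue SUB r3<-Add1 // r0:7,r1:4,r2:4,r3:Add1,r4:4
cycle 2: issue SUB r2<-Add2 // r0:7,r1:4,r2:Add2,r3:Add1,r4:4
cycle 3: issue MUL r4<-Mul1 // r0:7,r1:4,r2:Add2,r3:Add1,r4:Mul1
cycle 4: CDB Add1=3; issue SUB r3<-Add1 // r0:7,r1:4,r2:Add2,r3:Add1,r4:Mul1
cycle 5: CDB Add2=0; issue MUL r2<-Mul2 // r0:7,r1:4,r2:Mul2,r3:Add1,r4:Mul1
cycle 6: stall // r0:7,r1:4,r2:Mul2,r3:Add1,r4:Mul1
cycle 7: stall // r0:7,r1:4,r2:Mul2,r3:Add1,r4:Mul1
cycle 8: CDB Add1=-3; stall // r0:7,r1:4,r2:Mul2,r3:-3,r4:Mul1
cycle 9: stall // r0:7,r1:4,r2:Mul2,r3:-3,r4:Mul1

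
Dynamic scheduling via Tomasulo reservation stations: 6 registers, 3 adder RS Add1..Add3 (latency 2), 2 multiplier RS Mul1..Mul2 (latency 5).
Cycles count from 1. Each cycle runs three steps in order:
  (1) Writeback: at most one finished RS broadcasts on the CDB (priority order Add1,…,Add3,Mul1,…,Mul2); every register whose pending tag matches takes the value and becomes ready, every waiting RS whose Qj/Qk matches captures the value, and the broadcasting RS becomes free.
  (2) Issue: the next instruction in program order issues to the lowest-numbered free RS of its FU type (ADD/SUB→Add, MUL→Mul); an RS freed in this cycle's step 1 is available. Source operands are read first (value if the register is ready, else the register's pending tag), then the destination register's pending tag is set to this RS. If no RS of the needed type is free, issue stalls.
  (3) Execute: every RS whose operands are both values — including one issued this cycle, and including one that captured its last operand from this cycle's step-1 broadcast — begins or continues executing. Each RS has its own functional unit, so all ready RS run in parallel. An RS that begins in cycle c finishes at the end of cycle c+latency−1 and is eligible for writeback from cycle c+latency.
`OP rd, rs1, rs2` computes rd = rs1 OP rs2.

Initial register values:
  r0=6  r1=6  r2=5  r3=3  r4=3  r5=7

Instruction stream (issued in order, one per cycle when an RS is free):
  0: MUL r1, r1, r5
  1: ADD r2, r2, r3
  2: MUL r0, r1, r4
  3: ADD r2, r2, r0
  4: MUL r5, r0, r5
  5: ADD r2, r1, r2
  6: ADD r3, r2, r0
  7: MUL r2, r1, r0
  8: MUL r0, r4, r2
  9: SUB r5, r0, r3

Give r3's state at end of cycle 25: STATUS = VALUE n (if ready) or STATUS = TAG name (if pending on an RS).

STATUS = VALUE 302

cycle 1: issue MUL r1<-Mul1 // r0:6,r1:Mul1,r2:5,r3:3,r4:3,r5:7
cycle 2: issue ADD r2<-Add1 // r0:6,r1:Mul1,r2:Add1,r3:3,r4:3,r5:7
cycle 3: issue MUL r0<-Mul2 // r0:Mul2,r1:Mul1,r2:Add1,r3:3,r4:3,r5:7
cycle 4: CDB Add1=8; issue ADD r2<-Add1 // r0:Mul2,r1:Mul1,r2:Add1,r3:3,r4:3,r5:7
cycle 5: stall // r0:Mul2,r1:Mul1,r2:Add1,r3:3,r4:3,r5:7
cycle 6: CDB Mul1=42; issue MUL r5<-Mul1 // r0:Mul2,r1:42,r2:Add1,r3:3,r4:3,r5:Mul1
cycle 7: issue ADD r2<-Add2 // r0:Mul2,r1:42,r2:Add2,r3:3,r4:3,r5:Mul1
cycle 8: issue ADD r3<-Add3 // r0:Mul2,r1:42,r2:Add2,r3:Add3,r4:3,r5:Mul1
cycle 9: stall // r0:Mul2,r1:42,r2:Add2,r3:Add3,r4:3,r5:Mul1
cycle 10: stall // r0:Mul2,r1:42,r2:Add2,r3:Add3,r4:3,r5:Mul1
cycle 11: CDB Mul2=126; issue MUL r2<-Mul2 // r0:126,r1:42,r2:Mul2,r3:Add3,r4:3,r5:Mul1
cycle 12: stall // r0:126,r1:42,r2:Mul2,r3:Add3,r4:3,r5:Mul1
cycle 13: CDB Add1=134; stall // r0:126,r1:42,r2:Mul2,r3:Add3,r4:3,r5:Mul1
cycle 14: stall // r0:126,r1:42,r2:Mul2,r3:Add3,r4:3,r5:Mul1
cycle 15: CDB Add2=176; stall // r0:126,r1:42,r2:Mul2,r3:Add3,r4:3,r5:Mul1
cycle 16: CDB Mul1=882; issue MUL r0<-Mul1 // r0:Mul1,r1:42,r2:Mul2,r3:Add3,r4:3,r5:882
cycle 17: CDB Add3=302; issue SUB r5<-Add1 // r0:Mul1,r1:42,r2:Mul2,r3:302,r4:3,r5:Add1
cycle 18: CDB Mul2=5292 // r0:Mul1,r1:42,r2:5292,r3:302,r4:3,r5:Add1
cycle 19: - // r0:Mul1,r1:42,r2:5292,r3:302,r4:3,r5:Add1
cycle 20: - // r0:Mul1,r1:42,r2:5292,r3:302,r4:3,r5:Add1
cycle 21: - // r0:Mul1,r1:42,r2:5292,r3:302,r4:3,r5:Add1
cycle 22: - // r0:Mul1,r1:42,r2:5292,r3:302,r4:3,r5:Add1
cycle 23: CDB Mul1=15876 // r0:15876,r1:42,r2:5292,r3:302,r4:3,r5:Add1
cycle 24: - // r0:15876,r1:42,r2:5292,r3:302,r4:3,r5:Add1
cycle 25: CDB Add1=15574 // r0:15876,r1:42,r2:5292,r3:302,r4:3,r5:15574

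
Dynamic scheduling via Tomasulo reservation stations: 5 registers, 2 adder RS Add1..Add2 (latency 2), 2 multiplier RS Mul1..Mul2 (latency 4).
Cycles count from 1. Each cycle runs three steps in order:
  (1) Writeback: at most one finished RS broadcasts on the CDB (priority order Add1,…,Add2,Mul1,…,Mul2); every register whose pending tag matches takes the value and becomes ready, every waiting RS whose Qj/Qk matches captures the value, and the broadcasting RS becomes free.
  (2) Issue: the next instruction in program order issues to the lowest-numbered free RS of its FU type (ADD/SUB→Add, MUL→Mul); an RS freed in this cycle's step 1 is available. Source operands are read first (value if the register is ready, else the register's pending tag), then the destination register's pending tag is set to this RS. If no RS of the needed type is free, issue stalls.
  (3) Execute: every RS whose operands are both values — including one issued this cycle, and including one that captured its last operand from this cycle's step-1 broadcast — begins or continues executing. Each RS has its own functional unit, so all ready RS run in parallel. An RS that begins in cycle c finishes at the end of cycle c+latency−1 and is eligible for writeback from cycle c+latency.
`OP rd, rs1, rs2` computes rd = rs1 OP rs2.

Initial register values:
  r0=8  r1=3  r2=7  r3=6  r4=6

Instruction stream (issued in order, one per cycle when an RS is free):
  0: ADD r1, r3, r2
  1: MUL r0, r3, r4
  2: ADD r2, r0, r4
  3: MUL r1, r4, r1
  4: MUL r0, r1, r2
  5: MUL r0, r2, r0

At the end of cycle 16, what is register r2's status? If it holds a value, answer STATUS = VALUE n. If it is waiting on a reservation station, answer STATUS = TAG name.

c1: issue ADD r1<-Add1 | r0:8,r1:Add1,r2:7,r3:6,r4:6
c2: issue MUL r0<-Mul1 | r0:Mul1,r1:Add1,r2:7,r3:6,r4:6
c3: CDB Add1=13; issue ADD r2<-Add1 | r0:Mul1,r1:13,r2:Add1,r3:6,r4:6
c4: issue MUL r1<-Mul2 | r0:Mul1,r1:Mul2,r2:Add1,r3:6,r4:6
c5: stall | r0:Mul1,r1:Mul2,r2:Add1,r3:6,r4:6
c6: CDB Mul1=36; issue MUL r0<-Mul1 | r0:Mul1,r1:Mul2,r2:Add1,r3:6,r4:6
c7: stall | r0:Mul1,r1:Mul2,r2:Add1,r3:6,r4:6
c8: CDB Add1=42; stall | r0:Mul1,r1:Mul2,r2:42,r3:6,r4:6
c9: CDB Mul2=78; issue MUL r0<-Mul2 | r0:Mul2,r1:78,r2:42,r3:6,r4:6
c10: - | r0:Mul2,r1:78,r2:42,r3:6,r4:6
c11: - | r0:Mul2,r1:78,r2:42,r3:6,r4:6
c12: - | r0:Mul2,r1:78,r2:42,r3:6,r4:6
c13: CDB Mul1=3276 | r0:Mul2,r1:78,r2:42,r3:6,r4:6
c14: - | r0:Mul2,r1:78,r2:42,r3:6,r4:6
c15: - | r0:Mul2,r1:78,r2:42,r3:6,r4:6
c16: - | r0:Mul2,r1:78,r2:42,r3:6,r4:6

STATUS = VALUE 42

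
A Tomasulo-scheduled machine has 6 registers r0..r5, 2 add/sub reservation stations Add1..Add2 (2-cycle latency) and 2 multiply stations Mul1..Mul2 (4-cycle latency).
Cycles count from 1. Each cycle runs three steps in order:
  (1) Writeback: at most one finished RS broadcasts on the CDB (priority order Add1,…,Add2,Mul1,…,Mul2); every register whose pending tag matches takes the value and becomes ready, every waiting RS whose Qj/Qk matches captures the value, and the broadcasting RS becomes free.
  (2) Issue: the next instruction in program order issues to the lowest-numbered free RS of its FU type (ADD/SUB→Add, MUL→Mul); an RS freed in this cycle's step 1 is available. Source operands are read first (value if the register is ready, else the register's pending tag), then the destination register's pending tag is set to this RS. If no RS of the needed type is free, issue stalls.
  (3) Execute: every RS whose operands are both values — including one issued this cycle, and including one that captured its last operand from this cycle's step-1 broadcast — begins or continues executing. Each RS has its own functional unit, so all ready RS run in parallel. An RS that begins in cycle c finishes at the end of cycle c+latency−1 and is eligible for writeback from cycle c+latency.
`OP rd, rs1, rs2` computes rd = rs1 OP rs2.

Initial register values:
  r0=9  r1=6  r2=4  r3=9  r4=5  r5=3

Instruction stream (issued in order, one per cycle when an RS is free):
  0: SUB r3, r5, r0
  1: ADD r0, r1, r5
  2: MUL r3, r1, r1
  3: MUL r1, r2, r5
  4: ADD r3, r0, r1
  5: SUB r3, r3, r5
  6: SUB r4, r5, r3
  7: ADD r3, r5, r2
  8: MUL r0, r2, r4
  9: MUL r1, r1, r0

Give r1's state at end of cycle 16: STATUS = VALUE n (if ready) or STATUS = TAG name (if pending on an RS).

STATUS = TAG Mul2

c1: issue SUB r3<-Add1 | r0:9,r1:6,r2:4,r3:Add1,r4:5,r5:3
c2: issue ADD r0<-Add2 | r0:Add2,r1:6,r2:4,r3:Add1,r4:5,r5:3
c3: CDB Add1=-6; issue MUL r3<-Mul1 | r0:Add2,r1:6,r2:4,r3:Mul1,r4:5,r5:3
c4: CDB Add2=9; issue MUL r1<-Mul2 | r0:9,r1:Mul2,r2:4,r3:Mul1,r4:5,r5:3
c5: issue ADD r3<-Add1 | r0:9,r1:Mul2,r2:4,r3:Add1,r4:5,r5:3
c6: issue SUB r3<-Add2 | r0:9,r1:Mul2,r2:4,r3:Add2,r4:5,r5:3
c7: CDB Mul1=36; stall | r0:9,r1:Mul2,r2:4,r3:Add2,r4:5,r5:3
c8: CDB Mul2=12; stall | r0:9,r1:12,r2:4,r3:Add2,r4:5,r5:3
c9: stall | r0:9,r1:12,r2:4,r3:Add2,r4:5,r5:3
c10: CDB Add1=21; issue SUB r4<-Add1 | r0:9,r1:12,r2:4,r3:Add2,r4:Add1,r5:3
c11: stall | r0:9,r1:12,r2:4,r3:Add2,r4:Add1,r5:3
c12: CDB Add2=18; issue ADD r3<-Add2 | r0:9,r1:12,r2:4,r3:Add2,r4:Add1,r5:3
c13: issue MUL r0<-Mul1 | r0:Mul1,r1:12,r2:4,r3:Add2,r4:Add1,r5:3
c14: CDB Add1=-15; issue MUL r1<-Mul2 | r0:Mul1,r1:Mul2,r2:4,r3:Add2,r4:-15,r5:3
c15: CDB Add2=7 | r0:Mul1,r1:Mul2,r2:4,r3:7,r4:-15,r5:3
c16: - | r0:Mul1,r1:Mul2,r2:4,r3:7,r4:-15,r5:3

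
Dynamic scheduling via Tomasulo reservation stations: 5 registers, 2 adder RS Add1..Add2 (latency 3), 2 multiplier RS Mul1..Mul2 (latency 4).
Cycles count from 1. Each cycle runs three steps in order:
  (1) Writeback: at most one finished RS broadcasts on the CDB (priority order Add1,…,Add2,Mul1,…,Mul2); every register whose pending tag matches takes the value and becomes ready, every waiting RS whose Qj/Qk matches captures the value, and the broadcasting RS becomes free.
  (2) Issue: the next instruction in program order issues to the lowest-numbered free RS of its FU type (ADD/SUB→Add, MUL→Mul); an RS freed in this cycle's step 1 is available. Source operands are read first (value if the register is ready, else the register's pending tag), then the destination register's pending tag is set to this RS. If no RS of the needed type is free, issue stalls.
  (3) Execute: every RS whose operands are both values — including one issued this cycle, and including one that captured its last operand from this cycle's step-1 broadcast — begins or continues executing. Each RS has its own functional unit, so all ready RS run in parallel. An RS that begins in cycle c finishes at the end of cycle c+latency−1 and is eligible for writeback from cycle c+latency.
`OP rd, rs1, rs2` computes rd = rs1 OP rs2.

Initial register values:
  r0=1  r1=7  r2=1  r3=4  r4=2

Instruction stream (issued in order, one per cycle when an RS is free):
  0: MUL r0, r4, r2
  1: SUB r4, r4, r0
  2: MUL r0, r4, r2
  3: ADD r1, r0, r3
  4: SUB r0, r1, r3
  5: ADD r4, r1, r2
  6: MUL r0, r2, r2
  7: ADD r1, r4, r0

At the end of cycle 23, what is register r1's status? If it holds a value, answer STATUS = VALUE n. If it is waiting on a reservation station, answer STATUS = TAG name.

c1: issue MUL r0<-Mul1 | r0:Mul1,r1:7,r2:1,r3:4,r4:2
c2: issue SUB r4<-Add1 | r0:Mul1,r1:7,r2:1,r3:4,r4:Add1
c3: issue MUL r0<-Mul2 | r0:Mul2,r1:7,r2:1,r3:4,r4:Add1
c4: issue ADD r1<-Add2 | r0:Mul2,r1:Add2,r2:1,r3:4,r4:Add1
c5: CDB Mul1=2; stall | r0:Mul2,r1:Add2,r2:1,r3:4,r4:Add1
c6: stall | r0:Mul2,r1:Add2,r2:1,r3:4,r4:Add1
c7: stall | r0:Mul2,r1:Add2,r2:1,r3:4,r4:Add1
c8: CDB Add1=0; issue SUB r0<-Add1 | r0:Add1,r1:Add2,r2:1,r3:4,r4:0
c9: stall | r0:Add1,r1:Add2,r2:1,r3:4,r4:0
c10: stall | r0:Add1,r1:Add2,r2:1,r3:4,r4:0
c11: stall | r0:Add1,r1:Add2,r2:1,r3:4,r4:0
c12: CDB Mul2=0; stall | r0:Add1,r1:Add2,r2:1,r3:4,r4:0
c13: stall | r0:Add1,r1:Add2,r2:1,r3:4,r4:0
c14: stall | r0:Add1,r1:Add2,r2:1,r3:4,r4:0
c15: CDB Add2=4; issue ADD r4<-Add2 | r0:Add1,r1:4,r2:1,r3:4,r4:Add2
c16: issue MUL r0<-Mul1 | r0:Mul1,r1:4,r2:1,r3:4,r4:Add2
c17: stall | r0:Mul1,r1:4,r2:1,r3:4,r4:Add2
c18: CDB Add1=0; issue ADD r1<-Add1 | r0:Mul1,r1:Add1,r2:1,r3:4,r4:Add2
c19: CDB Add2=5 | r0:Mul1,r1:Add1,r2:1,r3:4,r4:5
c20: CDB Mul1=1 | r0:1,r1:Add1,r2:1,r3:4,r4:5
c21: - | r0:1,r1:Add1,r2:1,r3:4,r4:5
c22: - | r0:1,r1:Add1,r2:1,r3:4,r4:5
c23: CDB Add1=6 | r0:1,r1:6,r2:1,r3:4,r4:5

STATUS = VALUE 6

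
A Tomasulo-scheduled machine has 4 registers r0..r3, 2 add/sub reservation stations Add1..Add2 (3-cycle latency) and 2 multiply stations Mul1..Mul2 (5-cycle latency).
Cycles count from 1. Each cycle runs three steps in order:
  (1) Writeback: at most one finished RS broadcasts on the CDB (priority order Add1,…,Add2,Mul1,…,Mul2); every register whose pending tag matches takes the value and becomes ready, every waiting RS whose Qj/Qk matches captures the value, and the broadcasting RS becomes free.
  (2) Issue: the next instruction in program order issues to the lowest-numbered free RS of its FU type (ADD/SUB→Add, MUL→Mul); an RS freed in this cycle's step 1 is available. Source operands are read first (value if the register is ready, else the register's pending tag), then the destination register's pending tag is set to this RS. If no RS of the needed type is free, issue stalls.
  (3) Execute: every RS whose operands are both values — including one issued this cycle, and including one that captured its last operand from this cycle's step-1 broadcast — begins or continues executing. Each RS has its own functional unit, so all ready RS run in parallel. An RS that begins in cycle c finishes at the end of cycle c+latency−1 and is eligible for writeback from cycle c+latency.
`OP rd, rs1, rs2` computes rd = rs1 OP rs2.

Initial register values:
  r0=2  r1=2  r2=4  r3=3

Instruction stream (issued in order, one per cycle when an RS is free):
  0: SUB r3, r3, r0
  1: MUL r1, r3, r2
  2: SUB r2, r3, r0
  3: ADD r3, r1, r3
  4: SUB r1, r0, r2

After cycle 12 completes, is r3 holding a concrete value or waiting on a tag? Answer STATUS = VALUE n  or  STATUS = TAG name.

STATUS = VALUE 5

cycle 1: issue SUB r3<-Add1 // r0:2,r1:2,r2:4,r3:Add1
cycle 2: issue MUL r1<-Mul1 // r0:2,r1:Mul1,r2:4,r3:Add1
cycle 3: issue SUB r2<-Add2 // r0:2,r1:Mul1,r2:Add2,r3:Add1
cycle 4: CDB Add1=1; issue ADD r3<-Add1 // r0:2,r1:Mul1,r2:Add2,r3:Add1
cycle 5: stall // r0:2,r1:Mul1,r2:Add2,r3:Add1
cycle 6: stall // r0:2,r1:Mul1,r2:Add2,r3:Add1
cycle 7: CDB Add2=-1; issue SUB r1<-Add2 // r0:2,r1:Add2,r2:-1,r3:Add1
cycle 8: - // r0:2,r1:Add2,r2:-1,r3:Add1
cycle 9: CDB Mul1=4 // r0:2,r1:Add2,r2:-1,r3:Add1
cycle 10: CDB Add2=3 // r0:2,r1:3,r2:-1,r3:Add1
cycle 11: - // r0:2,r1:3,r2:-1,r3:Add1
cycle 12: CDB Add1=5 // r0:2,r1:3,r2:-1,r3:5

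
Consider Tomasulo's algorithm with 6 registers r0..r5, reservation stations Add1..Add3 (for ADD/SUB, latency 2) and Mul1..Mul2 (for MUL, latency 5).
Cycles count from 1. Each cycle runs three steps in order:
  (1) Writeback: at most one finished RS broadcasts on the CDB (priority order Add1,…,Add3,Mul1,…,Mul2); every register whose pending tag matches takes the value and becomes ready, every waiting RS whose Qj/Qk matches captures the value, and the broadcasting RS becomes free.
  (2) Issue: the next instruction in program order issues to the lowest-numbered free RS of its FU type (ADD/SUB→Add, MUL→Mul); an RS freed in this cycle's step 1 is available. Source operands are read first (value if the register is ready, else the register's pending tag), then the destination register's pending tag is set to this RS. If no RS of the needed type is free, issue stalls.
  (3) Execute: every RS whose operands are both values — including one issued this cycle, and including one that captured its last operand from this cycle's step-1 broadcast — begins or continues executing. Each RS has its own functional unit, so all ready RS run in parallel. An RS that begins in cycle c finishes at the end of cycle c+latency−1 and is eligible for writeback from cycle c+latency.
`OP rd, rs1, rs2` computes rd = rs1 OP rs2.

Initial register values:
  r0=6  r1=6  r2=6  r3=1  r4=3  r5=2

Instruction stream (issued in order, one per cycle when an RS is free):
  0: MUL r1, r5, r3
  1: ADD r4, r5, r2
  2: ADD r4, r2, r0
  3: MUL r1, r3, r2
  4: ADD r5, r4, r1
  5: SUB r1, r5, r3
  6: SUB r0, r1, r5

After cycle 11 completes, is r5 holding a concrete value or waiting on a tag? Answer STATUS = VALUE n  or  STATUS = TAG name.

  c1: issue MUL r1<-Mul1  regs: r0:6,r1:Mul1,r2:6,r3:1,r4:3,r5:2
  c2: issue ADD r4<-Add1  regs: r0:6,r1:Mul1,r2:6,r3:1,r4:Add1,r5:2
  c3: issue ADD r4<-Add2  regs: r0:6,r1:Mul1,r2:6,r3:1,r4:Add2,r5:2
  c4: CDB Add1=8; issue MUL r1<-Mul2  regs: r0:6,r1:Mul2,r2:6,r3:1,r4:Add2,r5:2
  c5: CDB Add2=12; issue ADD r5<-Add1  regs: r0:6,r1:Mul2,r2:6,r3:1,r4:12,r5:Add1
  c6: CDB Mul1=2; issue SUB r1<-Add2  regs: r0:6,r1:Add2,r2:6,r3:1,r4:12,r5:Add1
  c7: issue SUB r0<-Add3  regs: r0:Add3,r1:Add2,r2:6,r3:1,r4:12,r5:Add1
  c8: -  regs: r0:Add3,r1:Add2,r2:6,r3:1,r4:12,r5:Add1
  c9: CDB Mul2=6  regs: r0:Add3,r1:Add2,r2:6,r3:1,r4:12,r5:Add1
  c10: -  regs: r0:Add3,r1:Add2,r2:6,r3:1,r4:12,r5:Add1
  c11: CDB Add1=18  regs: r0:Add3,r1:Add2,r2:6,r3:1,r4:12,r5:18

STATUS = VALUE 18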